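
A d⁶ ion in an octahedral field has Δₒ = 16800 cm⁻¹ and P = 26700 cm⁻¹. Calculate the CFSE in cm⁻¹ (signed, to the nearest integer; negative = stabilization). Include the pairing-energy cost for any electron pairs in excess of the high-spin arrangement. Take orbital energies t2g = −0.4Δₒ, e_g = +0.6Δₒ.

-6720

Since Δₒ = 16800 cm⁻¹ < P = 26700 cm⁻¹, the complex adopts the high-spin configuration.
Filling d⁶ accordingly: t2g^4 e_g^2.
Orbital CFSE = -0.4Δₒ = -0.4 × 16800 = -6720 cm⁻¹.
High-spin has no excess pairs, so no pairing correction applies.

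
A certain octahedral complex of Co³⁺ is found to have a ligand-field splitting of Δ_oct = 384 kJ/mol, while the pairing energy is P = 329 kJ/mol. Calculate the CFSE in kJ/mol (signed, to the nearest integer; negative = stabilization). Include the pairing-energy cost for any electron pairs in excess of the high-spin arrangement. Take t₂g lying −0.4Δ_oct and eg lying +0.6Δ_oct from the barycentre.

Co³⁺: group 9, so d-count = 9 − 3 = 6.
Here Δ_oct > P (384 > 329), so the low-spin state is favoured.
Filling d⁶ accordingly: t₂g⁶ eg⁰.
Orbital CFSE = -2.4Δ_oct = -2.4 × 384 = -922 kJ/mol.
Excess pairs vs high-spin: 3 − 1 = 2; pairing cost = +658 kJ/mol.
Net CFSE = -922 + 658 = -264 kJ/mol.

-264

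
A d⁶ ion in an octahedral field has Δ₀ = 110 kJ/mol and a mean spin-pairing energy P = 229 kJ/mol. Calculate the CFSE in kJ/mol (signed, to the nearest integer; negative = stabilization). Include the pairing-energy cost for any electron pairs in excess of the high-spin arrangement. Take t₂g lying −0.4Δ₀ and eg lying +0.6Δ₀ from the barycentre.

With Δ₀ < P the complex is high-spin.
Filling d⁶ accordingly: t₂g⁴ eg².
Orbital CFSE = -0.4Δ₀ = -0.4 × 110 = -44 kJ/mol.
High-spin has no excess pairs, so no pairing correction applies.

-44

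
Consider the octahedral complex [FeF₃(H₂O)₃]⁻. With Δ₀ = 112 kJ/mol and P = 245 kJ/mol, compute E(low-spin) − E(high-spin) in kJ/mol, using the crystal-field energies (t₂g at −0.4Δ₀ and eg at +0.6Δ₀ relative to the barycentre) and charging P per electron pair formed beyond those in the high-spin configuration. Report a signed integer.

Ligand charges: 3×(-1) from F⁻ and 3×(+0) from H₂O sum to -3; with overall charge -1, Fe is +2.
Fe sits in group 8; removing 2 electrons leaves Fe²⁺ with 8 − 2 = 6 d electrons.
High-spin d⁶ fills as t₂g⁴ eg² with CFSE 4(−0.4) + 2(+0.6) = -0.4Δ₀ = -45 kJ/mol.
Low-spin t₂g⁶ eg⁰ gives -2.4Δ₀ = -269 kJ/mol, but forming 2 extra pairs costs 2P = 490 kJ/mol, so E(LS) = -269 + 490 = 221 kJ/mol.
Thus E(LS) − E(HS) = 266 kJ/mol.

266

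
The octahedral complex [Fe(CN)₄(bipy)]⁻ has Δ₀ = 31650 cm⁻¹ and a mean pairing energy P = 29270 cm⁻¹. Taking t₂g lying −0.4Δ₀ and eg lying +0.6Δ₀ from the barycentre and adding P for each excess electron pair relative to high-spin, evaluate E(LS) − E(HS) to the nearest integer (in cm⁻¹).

-4760

Ligand charges: 4×(-1) from CN⁻ and 1×(+0) from bipy sum to -4; with overall charge -1, Fe is +3.
Fe³⁺: group 8, so d-count = 8 − 3 = 5.
In the high-spin limit (t₂g³ eg²) the orbital term is 0.0Δ₀ = 0 cm⁻¹, with no excess pairing.
Low-spin: t₂g⁵ eg⁰, orbital CFSE = -2.0Δ₀ = -63300 cm⁻¹; plus 2 excess pairs × P = +58540 cm⁻¹; total -4760 cm⁻¹.
The difference is -4760 − (0) = -4760 cm⁻¹, so low-spin lies lower.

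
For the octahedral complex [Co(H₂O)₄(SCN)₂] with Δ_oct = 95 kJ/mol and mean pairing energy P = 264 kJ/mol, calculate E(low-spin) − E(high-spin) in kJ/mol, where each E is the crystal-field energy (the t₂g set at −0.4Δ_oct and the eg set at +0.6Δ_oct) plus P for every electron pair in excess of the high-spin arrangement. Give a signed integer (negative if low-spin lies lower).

Ligand charges: 4×(+0) from H₂O and 2×(-1) from SCN⁻ sum to -2; with overall charge +0, Co is +2.
Co is in group 9, so Co²⁺ is d⁷ (9 − 2 = 7).
In the high-spin limit (t₂g⁵ eg²) the orbital term is -0.8Δ_oct = -76 kJ/mol, with no excess pairing.
Low-spin: t₂g⁶ eg¹, orbital CFSE = -1.8Δ_oct = -171 kJ/mol; plus 1 excess pair × P = +264 kJ/mol; total 93 kJ/mol.
Thus E(LS) − E(HS) = 169 kJ/mol.

169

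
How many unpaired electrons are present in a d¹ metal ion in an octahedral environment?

1

For octahedral d¹ the high- and low-spin configurations coincide.
Configuration: t2g^1 e_g^0, giving 1 unpaired electron.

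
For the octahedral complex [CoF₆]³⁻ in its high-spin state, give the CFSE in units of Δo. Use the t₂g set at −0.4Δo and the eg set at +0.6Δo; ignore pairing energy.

-0.4 Δo

Each F⁻ contributes -1; 6 × (-1) = -6. With overall charge -3, Co is in the +3 oxidation state.
Co sits in group 9; removing 3 electrons leaves Co³⁺ with 9 − 3 = 6 d electrons.
Configuration: t₂g⁴ eg².
CFSE = 4(-0.4Δo) + 2(0.6Δo) = -1.6Δo + 1.2Δo = -0.4Δo.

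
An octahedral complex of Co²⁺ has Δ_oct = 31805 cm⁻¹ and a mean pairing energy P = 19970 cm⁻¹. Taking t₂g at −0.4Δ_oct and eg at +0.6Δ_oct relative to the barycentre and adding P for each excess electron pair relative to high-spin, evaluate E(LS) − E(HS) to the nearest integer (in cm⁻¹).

Group 9 minus oxidation state +2 gives a d⁷ configuration for Co²⁺.
High-spin d⁷ fills as t₂g⁵ eg² with CFSE 5(−0.4) + 2(+0.6) = -0.8Δ_oct = -25444 cm⁻¹.
Low-spin t₂g⁶ eg¹ gives -1.8Δ_oct = -57249 cm⁻¹, but forming 1 extra pair costs 1P = 19970 cm⁻¹, so E(LS) = -57249 + 19970 = -37279 cm⁻¹.
The difference is -37279 − (-25444) = -11835 cm⁻¹, so low-spin lies lower.

-11835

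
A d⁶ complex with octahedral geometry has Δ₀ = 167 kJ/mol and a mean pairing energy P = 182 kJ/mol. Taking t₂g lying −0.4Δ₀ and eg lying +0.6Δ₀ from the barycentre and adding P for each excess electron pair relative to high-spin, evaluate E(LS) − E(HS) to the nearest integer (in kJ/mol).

In the high-spin limit (t₂g⁴ eg²) the orbital term is -0.4Δ₀ = -67 kJ/mol, with no excess pairing.
For low-spin the configuration is t₂g⁶ eg⁰: orbital energy -2.4 × 167 = -401 kJ/mol, and 2 additional pairs relative to high-spin add 364 kJ/mol, giving -37 kJ/mol.
E(LS) − E(HS) = -37 − (-67) = 30 kJ/mol.

30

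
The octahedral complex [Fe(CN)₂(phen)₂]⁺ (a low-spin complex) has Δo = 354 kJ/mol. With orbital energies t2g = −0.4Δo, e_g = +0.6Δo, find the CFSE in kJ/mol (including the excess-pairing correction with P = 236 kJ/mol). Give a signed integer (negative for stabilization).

-236

Ligand charges: 2×(-1) from CN⁻ and 2×(+0) from phen sum to -2; with overall charge +1, Fe is +3.
Fe is in group 8, so Fe³⁺ is d⁵ (8 − 3 = 5).
Configuration: t2g^5 e_g^0.
CFSE(orbital) = 5×(-0.4Δo) + 0×(0.6Δo) = -2.0Δo; with Δo = 354 kJ/mol that is -708 kJ/mol.
Relative to high-spin t2g^3 e_g^2 (0 paired), the low-spin configuration has 2 additional pairs, contributing +2 × 236 = +472 kJ/mol.
Overall CFSE = -708 + 472 = -236 kJ/mol.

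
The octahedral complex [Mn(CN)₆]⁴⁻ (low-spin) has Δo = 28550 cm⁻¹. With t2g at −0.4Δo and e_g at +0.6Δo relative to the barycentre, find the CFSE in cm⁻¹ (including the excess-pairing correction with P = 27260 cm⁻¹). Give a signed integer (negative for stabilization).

-2580

Each CN⁻ contributes -1; 6 × (-1) = -6. With overall charge -4, Mn is in the +2 oxidation state.
Mn is in group 7, so Mn²⁺ is d⁵ (7 − 2 = 5).
The d⁵ electrons fill as t2g^5 e_g^0.
The orbital stabilization is -2.0Δo = -2.0 × 28550 = -57100 cm⁻¹.
Pairing penalty: 2 pairs vs 0 in the high-spin reference → 2 extra × P = 54520 cm⁻¹.
Combining: -57100 + 54520 = -2580 cm⁻¹.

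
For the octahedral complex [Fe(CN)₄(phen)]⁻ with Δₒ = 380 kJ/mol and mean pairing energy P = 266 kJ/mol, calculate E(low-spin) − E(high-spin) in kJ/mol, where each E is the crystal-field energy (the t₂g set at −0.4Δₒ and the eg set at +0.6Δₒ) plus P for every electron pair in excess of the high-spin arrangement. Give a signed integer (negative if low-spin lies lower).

Ligand charges: 4×(-1) from CN⁻ and 1×(+0) from phen sum to -4; with overall charge -1, Fe is +3.
Group 8 minus oxidation state +3 gives a d⁵ configuration for Fe³⁺.
High-spin: t₂g³ eg², CFSE = 0.0Δₒ = 0 kJ/mol.
Low-spin t₂g⁵ eg⁰ gives -2.0Δₒ = -760 kJ/mol, but forming 2 extra pairs costs 2P = 532 kJ/mol, so E(LS) = -760 + 532 = -228 kJ/mol.
Thus E(LS) − E(HS) = -228 kJ/mol.

-228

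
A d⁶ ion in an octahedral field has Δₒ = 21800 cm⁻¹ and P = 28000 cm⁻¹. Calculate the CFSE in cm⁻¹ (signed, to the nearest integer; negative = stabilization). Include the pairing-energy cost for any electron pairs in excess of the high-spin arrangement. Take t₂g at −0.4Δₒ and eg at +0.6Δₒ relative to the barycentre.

-8720

Since Δₒ = 21800 cm⁻¹ < P = 28000 cm⁻¹, the complex adopts the high-spin configuration.
Configuration: t₂g⁴ eg².
Orbital CFSE = -0.4Δₒ = -0.4 × 21800 = -8720 cm⁻¹.
High-spin has no excess pairs, so no pairing correction applies.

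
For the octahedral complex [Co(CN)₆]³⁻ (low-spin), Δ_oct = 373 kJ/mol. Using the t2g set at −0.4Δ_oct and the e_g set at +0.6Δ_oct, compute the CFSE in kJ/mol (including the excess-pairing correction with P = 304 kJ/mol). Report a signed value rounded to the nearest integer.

-287

Each CN⁻ contributes -1; 6 × (-1) = -6. With overall charge -3, Co is in the +3 oxidation state.
Group 9 minus oxidation state +3 gives a d⁶ configuration for Co³⁺.
Configuration: t2g^6 e_g^0.
The orbital stabilization is -2.4Δ_oct = -2.4 × 373 = -895 kJ/mol.
Relative to high-spin t2g^4 e_g^2 (1 paired), the low-spin configuration has 2 additional pairs, contributing +2 × 304 = +608 kJ/mol.
Combining: -895 + 608 = -287 kJ/mol.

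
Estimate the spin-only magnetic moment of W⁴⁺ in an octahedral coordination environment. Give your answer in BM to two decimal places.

2.83 BM

W sits in group 6; removing 4 electrons leaves W⁴⁺ with 6 − 4 = 2 d electrons.
For octahedral d² the high- and low-spin configurations coincide.
Configuration: t₂g² eg⁰ → 2 unpaired electrons.
μ(spin-only) = √[2(2+2)] = √8 ≈ 2.83 BM.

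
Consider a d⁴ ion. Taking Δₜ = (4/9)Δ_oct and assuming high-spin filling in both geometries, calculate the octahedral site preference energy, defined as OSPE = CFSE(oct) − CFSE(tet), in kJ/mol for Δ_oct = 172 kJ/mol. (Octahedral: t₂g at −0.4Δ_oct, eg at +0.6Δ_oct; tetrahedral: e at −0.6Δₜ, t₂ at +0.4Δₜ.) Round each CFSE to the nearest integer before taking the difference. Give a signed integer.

Octahedral high-spin t₂g³ eg¹: CFSE = -0.6 × 172 = -103 kJ/mol.
Tetrahedral e² t₂² gives -0.4Δₜ = -0.4 × (4/9) × 172 = -31 kJ/mol.
OSPE = CFSE(oct) − CFSE(tet) = -103 − (-31) = -72 kJ/mol.

-72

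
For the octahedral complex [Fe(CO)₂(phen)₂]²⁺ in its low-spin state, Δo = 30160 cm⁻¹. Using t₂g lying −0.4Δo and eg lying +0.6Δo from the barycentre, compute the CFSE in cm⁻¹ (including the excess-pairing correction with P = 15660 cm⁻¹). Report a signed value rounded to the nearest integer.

-41064

Ligand charges: 2×(+0) from CO and 2×(+0) from phen sum to +0; with overall charge +2, Fe is +2.
Group 8 minus oxidation state +2 gives a d⁶ configuration for Fe²⁺.
Electron filling gives t₂g⁶ eg⁰.
CFSE(orbital) = 6×(-0.4Δo) + 0×(0.6Δo) = -2.4Δo; with Δo = 30160 cm⁻¹ that is -72384 cm⁻¹.
Relative to high-spin t₂g⁴ eg² (1 paired), the low-spin configuration has 2 additional pairs, contributing +2 × 15660 = +31320 cm⁻¹.
Net CFSE = -72384 + 31320 = -41064 cm⁻¹.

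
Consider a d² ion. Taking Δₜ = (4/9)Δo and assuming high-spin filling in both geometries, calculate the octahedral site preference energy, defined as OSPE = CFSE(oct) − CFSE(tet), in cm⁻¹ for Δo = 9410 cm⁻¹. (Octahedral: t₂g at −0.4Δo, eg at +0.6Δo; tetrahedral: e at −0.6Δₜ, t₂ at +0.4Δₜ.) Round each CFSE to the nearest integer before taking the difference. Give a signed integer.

-2509

Octahedral high-spin t2g^2 e_g^0: CFSE = -0.8 × 9410 = -7528 cm⁻¹.
Tetrahedral e^2 t2^0 gives -1.2Δₜ = -1.2 × (4/9) × 9410 = -5019 cm⁻¹.
Subtracting, OSPE = -7528 − (-5019) = -2509 cm⁻¹.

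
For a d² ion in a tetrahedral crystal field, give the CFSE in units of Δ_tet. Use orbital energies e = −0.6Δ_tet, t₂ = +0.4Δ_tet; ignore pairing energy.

Tetrahedral splitting is small, so the complex is high-spin.
Configuration: e² t₂⁰.
CFSE = 2(-0.6Δ_tet) + 0(0.4Δ_tet) = -1.2Δ_tet + 0.0Δ_tet = -1.2Δ_tet.

-1.2 Δ_tet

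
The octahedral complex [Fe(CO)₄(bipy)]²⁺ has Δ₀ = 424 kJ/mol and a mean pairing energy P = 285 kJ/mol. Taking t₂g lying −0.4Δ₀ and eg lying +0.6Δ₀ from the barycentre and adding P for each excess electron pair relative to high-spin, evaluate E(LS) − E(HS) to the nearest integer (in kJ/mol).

-278

Ligand charges: 4×(+0) from CO and 1×(+0) from bipy sum to +0; with overall charge +2, Fe is +2.
Fe is in group 8, so Fe²⁺ is d⁶ (8 − 2 = 6).
High-spin: t₂g⁴ eg², CFSE = -0.4Δ₀ = -170 kJ/mol.
Low-spin t₂g⁶ eg⁰ gives -2.4Δ₀ = -1018 kJ/mol, but forming 2 extra pairs costs 2P = 570 kJ/mol, so E(LS) = -1018 + 570 = -448 kJ/mol.
The difference is -448 − (-170) = -278 kJ/mol, so low-spin lies lower.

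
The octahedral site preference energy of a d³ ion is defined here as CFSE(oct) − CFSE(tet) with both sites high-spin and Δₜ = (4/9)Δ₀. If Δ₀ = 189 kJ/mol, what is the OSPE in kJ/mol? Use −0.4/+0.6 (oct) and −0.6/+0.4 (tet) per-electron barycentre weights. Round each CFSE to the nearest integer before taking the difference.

-160

Octahedral high-spin t₂g³ eg⁰: CFSE = -1.2 × 189 = -227 kJ/mol.
Tetrahedral e² t₂¹ gives -0.8Δₜ = -0.8 × (4/9) × 189 = -67 kJ/mol.
OSPE = CFSE(oct) − CFSE(tet) = -227 − (-67) = -160 kJ/mol.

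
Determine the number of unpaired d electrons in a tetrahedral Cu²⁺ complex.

Cu is in group 11, so Cu²⁺ is d⁹ (11 − 2 = 9).
With tetrahedral geometry the complex is necessarily high-spin.
Configuration: e⁴ t₂⁵, giving 1 unpaired electron.

1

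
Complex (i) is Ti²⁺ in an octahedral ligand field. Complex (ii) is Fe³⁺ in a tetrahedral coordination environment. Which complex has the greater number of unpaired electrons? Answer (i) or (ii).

(ii)

(i): Ti²⁺: group 4, so d-count = 4 − 2 = 2; t₂g² eg⁰ → 2 unpaired.
(ii): Fe³⁺: group 8, so d-count = 8 − 3 = 5; Tetrahedral fields are weak (Δₜ ≈ 4/9 Δₒ), so electrons fill high-spin; e^2 t2^3 → 5 unpaired.
So (ii) has more unpaired electrons.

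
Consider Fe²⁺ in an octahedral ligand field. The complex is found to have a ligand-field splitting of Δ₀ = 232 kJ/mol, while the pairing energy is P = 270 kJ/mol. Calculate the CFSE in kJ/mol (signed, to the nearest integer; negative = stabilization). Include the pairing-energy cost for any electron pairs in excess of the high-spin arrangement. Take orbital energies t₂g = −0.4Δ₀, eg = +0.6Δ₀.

Fe²⁺: group 8, so d-count = 8 − 2 = 6.
Δ₀ < P, so pairing is avoided: the ground state is high-spin.
That gives t₂g⁴ eg².
Orbital CFSE = -0.4Δ₀ = -0.4 × 232 = -93 kJ/mol.
High-spin has no excess pairs, so no pairing correction applies.

-93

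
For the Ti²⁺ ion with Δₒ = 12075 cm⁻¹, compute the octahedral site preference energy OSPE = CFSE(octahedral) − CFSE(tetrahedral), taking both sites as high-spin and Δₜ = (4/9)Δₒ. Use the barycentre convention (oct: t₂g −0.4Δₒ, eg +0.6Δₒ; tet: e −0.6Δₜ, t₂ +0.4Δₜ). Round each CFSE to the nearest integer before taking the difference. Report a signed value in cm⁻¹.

Ti sits in group 4; removing 2 electrons leaves Ti²⁺ with 4 − 2 = 2 d electrons.
In an octahedral site d² (HS) is t2g^2 e_g^0, giving CFSE(oct) = -0.8Δₒ = -9660 cm⁻¹.
Tetrahedral e^2 t2^0 gives -1.2Δₜ = -1.2 × (4/9) × 12075 = -6440 cm⁻¹.
OSPE = CFSE(oct) − CFSE(tet) = -9660 − (-6440) = -3220 cm⁻¹.

-3220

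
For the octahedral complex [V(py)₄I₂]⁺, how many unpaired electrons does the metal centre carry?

Ligand charges: 4×(+0) from py and 2×(-1) from I⁻ sum to -2; with overall charge +1, V is +3.
Group 5 minus oxidation state +3 gives a d² configuration for V³⁺.
Configuration: t₂g² eg⁰, giving 2 unpaired electrons.

2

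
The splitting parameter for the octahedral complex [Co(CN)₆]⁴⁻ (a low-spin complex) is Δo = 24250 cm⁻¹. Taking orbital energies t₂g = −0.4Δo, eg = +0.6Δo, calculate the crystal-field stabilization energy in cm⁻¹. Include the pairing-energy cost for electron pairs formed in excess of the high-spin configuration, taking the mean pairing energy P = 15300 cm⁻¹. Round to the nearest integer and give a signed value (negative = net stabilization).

-28350

Each CN⁻ contributes -1; 6 × (-1) = -6. With overall charge -4, Co is in the +2 oxidation state.
Co is in group 9, so Co²⁺ is d⁷ (9 − 2 = 7).
Electron filling gives t₂g⁶ eg¹.
Orbital CFSE = 6(-0.4) + 1(0.6) = -1.8Δo = -1.8 × 24250 = -43650 cm⁻¹.
Pairing penalty: 3 pairs vs 2 in the high-spin reference → 1 extra × P = 15300 cm⁻¹.
Combining: -43650 + 15300 = -28350 cm⁻¹.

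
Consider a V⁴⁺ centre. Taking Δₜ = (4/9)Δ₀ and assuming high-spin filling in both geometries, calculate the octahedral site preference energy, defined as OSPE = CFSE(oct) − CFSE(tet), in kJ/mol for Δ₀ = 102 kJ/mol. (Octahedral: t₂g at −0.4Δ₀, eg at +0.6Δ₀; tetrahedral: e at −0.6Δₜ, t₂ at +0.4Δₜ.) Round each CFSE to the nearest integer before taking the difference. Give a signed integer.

-14

Group 5 minus oxidation state +4 gives a d¹ configuration for V⁴⁺.
Octahedral (high-spin): t₂g¹ eg⁰, CFSE = 1(−0.4) + 0(+0.6) = -0.4Δ₀ = -0.4 × 102 = -41 kJ/mol.
Tetrahedral: e¹ t₂⁰, CFSE = 1(−0.6) + 0(+0.4) = -0.6Δₜ = -0.6 × (4/9) × 102 = -27 kJ/mol.
OSPE = -41 − (-27) = -14 kJ/mol.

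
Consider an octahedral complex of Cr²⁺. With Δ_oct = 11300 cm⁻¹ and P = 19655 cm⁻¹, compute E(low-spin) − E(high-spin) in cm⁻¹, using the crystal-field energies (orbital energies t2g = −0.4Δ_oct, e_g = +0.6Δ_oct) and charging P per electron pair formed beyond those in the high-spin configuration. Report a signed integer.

8355

Cr sits in group 6; removing 2 electrons leaves Cr²⁺ with 6 − 2 = 4 d electrons.
High-spin d⁴ fills as t2g^3 e_g^1 with CFSE 3(−0.4) + 1(+0.6) = -0.6Δ_oct = -6780 cm⁻¹.
Low-spin: t2g^4 e_g^0, orbital CFSE = -1.6Δ_oct = -18080 cm⁻¹; plus 1 excess pair × P = +19655 cm⁻¹; total 1575 cm⁻¹.
E(LS) − E(HS) = 1575 − (-6780) = 8355 cm⁻¹.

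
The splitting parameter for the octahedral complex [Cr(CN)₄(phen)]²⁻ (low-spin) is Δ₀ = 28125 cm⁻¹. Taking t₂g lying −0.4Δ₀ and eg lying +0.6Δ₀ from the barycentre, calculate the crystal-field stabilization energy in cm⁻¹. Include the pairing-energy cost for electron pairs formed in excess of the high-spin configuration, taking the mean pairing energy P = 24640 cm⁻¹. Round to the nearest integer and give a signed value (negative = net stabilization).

-20360

Ligand charges: 4×(-1) from CN⁻ and 1×(+0) from phen sum to -4; with overall charge -2, Cr is +2.
Cr sits in group 6; removing 2 electrons leaves Cr²⁺ with 6 − 2 = 4 d electrons.
Configuration: t₂g⁴ eg⁰.
Orbital CFSE = 4(-0.4) + 0(0.6) = -1.6Δ₀ = -1.6 × 28125 = -45000 cm⁻¹.
High-spin d⁴ would be t₂g³ eg¹ with 0 pairs; low-spin has 1, so 1 excess pair costs +1P = +24640 cm⁻¹.
Overall CFSE = -45000 + 24640 = -20360 cm⁻¹.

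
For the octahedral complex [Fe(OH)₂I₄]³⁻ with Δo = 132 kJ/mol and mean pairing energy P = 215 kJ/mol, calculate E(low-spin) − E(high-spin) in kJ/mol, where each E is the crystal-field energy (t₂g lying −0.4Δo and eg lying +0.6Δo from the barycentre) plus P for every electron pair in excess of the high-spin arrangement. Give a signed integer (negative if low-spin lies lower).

166

Ligand charges: 2×(-1) from OH⁻ and 4×(-1) from I⁻ sum to -6; with overall charge -3, Fe is +3.
Fe sits in group 8; removing 3 electrons leaves Fe³⁺ with 8 − 3 = 5 d electrons.
High-spin d⁵ fills as t₂g³ eg² with CFSE 3(−0.4) + 2(+0.6) = 0.0Δo = 0 kJ/mol.
Low-spin t₂g⁵ eg⁰ gives -2.0Δo = -264 kJ/mol, but forming 2 extra pairs costs 2P = 430 kJ/mol, so E(LS) = -264 + 430 = 166 kJ/mol.
Thus E(LS) − E(HS) = 166 kJ/mol.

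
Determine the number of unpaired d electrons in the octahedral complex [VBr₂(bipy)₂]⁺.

2

Ligand charges: 2×(-1) from Br⁻ and 2×(+0) from bipy sum to -2; with overall charge +1, V is +3.
V³⁺: group 5, so d-count = 5 − 3 = 2.
Configuration: t2g^2 e_g^0, giving 2 unpaired electrons.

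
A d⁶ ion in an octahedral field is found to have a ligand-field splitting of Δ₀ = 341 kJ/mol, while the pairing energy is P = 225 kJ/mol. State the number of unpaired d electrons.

0

Since Δ₀ = 341 kJ/mol > P = 225 kJ/mol, the complex adopts the low-spin configuration.
Configuration: t₂g⁶ eg⁰.
Unpaired electrons: 0.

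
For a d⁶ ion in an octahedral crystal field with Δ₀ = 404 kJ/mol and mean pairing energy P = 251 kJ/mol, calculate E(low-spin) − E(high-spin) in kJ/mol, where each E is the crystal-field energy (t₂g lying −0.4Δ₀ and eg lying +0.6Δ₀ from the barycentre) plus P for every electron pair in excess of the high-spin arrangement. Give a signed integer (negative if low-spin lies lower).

-306

High-spin: t₂g⁴ eg², CFSE = -0.4Δ₀ = -162 kJ/mol.
Low-spin t₂g⁶ eg⁰ gives -2.4Δ₀ = -970 kJ/mol, but forming 2 extra pairs costs 2P = 502 kJ/mol, so E(LS) = -970 + 502 = -468 kJ/mol.
Thus E(LS) − E(HS) = -306 kJ/mol.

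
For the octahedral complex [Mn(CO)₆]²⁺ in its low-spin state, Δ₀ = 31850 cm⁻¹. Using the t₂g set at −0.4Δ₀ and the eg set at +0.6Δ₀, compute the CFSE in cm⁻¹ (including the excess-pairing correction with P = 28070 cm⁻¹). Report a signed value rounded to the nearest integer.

CO is neutral, so the +2 overall charge sits on Mn: oxidation state +2.
Mn is in group 7, so Mn²⁺ is d⁵ (7 − 2 = 5).
Configuration: t₂g⁵ eg⁰.
Orbital CFSE = 5(-0.4) + 0(0.6) = -2.0Δ₀ = -2.0 × 31850 = -63700 cm⁻¹.
Pairing penalty: 2 pairs vs 0 in the high-spin reference → 2 extra × P = 56140 cm⁻¹.
Combining: -63700 + 56140 = -7560 cm⁻¹.

-7560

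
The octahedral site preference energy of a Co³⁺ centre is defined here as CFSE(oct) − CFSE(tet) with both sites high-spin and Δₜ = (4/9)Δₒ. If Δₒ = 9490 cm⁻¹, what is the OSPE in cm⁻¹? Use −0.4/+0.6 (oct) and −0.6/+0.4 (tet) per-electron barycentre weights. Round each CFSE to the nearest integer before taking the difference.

Group 9 minus oxidation state +3 gives a d⁶ configuration for Co³⁺.
Octahedral (high-spin): t₂g⁴ eg², CFSE = 4(−0.4) + 2(+0.6) = -0.4Δₒ = -0.4 × 9490 = -3796 cm⁻¹.
Tetrahedral e³ t₂³ gives -0.6Δₜ = -0.6 × (4/9) × 9490 = -2531 cm⁻¹.
Subtracting, OSPE = -3796 − (-2531) = -1265 cm⁻¹.

-1265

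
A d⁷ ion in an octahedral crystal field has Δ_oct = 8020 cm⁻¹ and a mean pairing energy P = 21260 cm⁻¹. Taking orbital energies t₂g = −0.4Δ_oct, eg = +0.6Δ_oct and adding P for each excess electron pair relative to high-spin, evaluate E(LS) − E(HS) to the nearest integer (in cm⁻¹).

13240

High-spin d⁷ fills as t₂g⁵ eg² with CFSE 5(−0.4) + 2(+0.6) = -0.8Δ_oct = -6416 cm⁻¹.
Low-spin t₂g⁶ eg¹ gives -1.8Δ_oct = -14436 cm⁻¹, but forming 1 extra pair costs 1P = 21260 cm⁻¹, so E(LS) = -14436 + 21260 = 6824 cm⁻¹.
The difference is 6824 − (-6416) = 13240 cm⁻¹, so high-spin lies lower.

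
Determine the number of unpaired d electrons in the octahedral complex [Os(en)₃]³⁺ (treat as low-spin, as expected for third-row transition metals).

1

en is neutral, so the +3 overall charge sits on Os: oxidation state +3.
Os is in group 8, so Os³⁺ is d⁵ (8 − 3 = 5).
Configuration: t2g^5 e_g^0, giving 1 unpaired electron.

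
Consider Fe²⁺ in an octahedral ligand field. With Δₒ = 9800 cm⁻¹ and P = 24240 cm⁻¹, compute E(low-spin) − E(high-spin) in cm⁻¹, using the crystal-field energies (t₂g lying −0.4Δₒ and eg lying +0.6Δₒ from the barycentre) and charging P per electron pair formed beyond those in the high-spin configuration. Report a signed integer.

28880

Fe is in group 8, so Fe²⁺ is d⁶ (8 − 2 = 6).
In the high-spin limit (t₂g⁴ eg²) the orbital term is -0.4Δₒ = -3920 cm⁻¹, with no excess pairing.
Low-spin t₂g⁶ eg⁰ gives -2.4Δₒ = -23520 cm⁻¹, but forming 2 extra pairs costs 2P = 48480 cm⁻¹, so E(LS) = -23520 + 48480 = 24960 cm⁻¹.
E(LS) − E(HS) = 24960 − (-3920) = 28880 cm⁻¹.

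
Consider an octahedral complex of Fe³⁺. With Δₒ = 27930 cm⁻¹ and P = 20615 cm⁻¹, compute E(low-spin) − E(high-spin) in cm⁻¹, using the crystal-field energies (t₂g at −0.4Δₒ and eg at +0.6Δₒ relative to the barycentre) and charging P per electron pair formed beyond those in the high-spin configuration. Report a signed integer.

-14630

Fe sits in group 8; removing 3 electrons leaves Fe³⁺ with 8 − 3 = 5 d electrons.
High-spin: t₂g³ eg², CFSE = 0.0Δₒ = 0 cm⁻¹.
Low-spin t₂g⁵ eg⁰ gives -2.0Δₒ = -55860 cm⁻¹, but forming 2 extra pairs costs 2P = 41230 cm⁻¹, so E(LS) = -55860 + 41230 = -14630 cm⁻¹.
The difference is -14630 − (0) = -14630 cm⁻¹, so low-spin lies lower.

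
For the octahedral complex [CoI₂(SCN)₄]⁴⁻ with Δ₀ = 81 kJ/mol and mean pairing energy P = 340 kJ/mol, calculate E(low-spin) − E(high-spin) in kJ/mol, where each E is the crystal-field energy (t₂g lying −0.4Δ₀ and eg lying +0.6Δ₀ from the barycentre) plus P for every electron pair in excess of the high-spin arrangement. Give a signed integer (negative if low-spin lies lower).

259

Ligand charges: 2×(-1) from I⁻ and 4×(-1) from SCN⁻ sum to -6; with overall charge -4, Co is +2.
Co²⁺: group 9, so d-count = 9 − 2 = 7.
High-spin: t₂g⁵ eg², CFSE = -0.8Δ₀ = -65 kJ/mol.
Low-spin t₂g⁶ eg¹ gives -1.8Δ₀ = -146 kJ/mol, but forming 1 extra pair costs 1P = 340 kJ/mol, so E(LS) = -146 + 340 = 194 kJ/mol.
E(LS) − E(HS) = 194 − (-65) = 259 kJ/mol.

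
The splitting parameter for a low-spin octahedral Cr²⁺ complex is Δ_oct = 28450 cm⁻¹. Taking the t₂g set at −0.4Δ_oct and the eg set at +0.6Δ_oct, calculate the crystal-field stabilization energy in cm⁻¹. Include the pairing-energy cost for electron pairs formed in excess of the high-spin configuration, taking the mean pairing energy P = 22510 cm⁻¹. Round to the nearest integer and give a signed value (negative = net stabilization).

-23010

Cr sits in group 6; removing 2 electrons leaves Cr²⁺ with 6 − 2 = 4 d electrons.
Electron filling gives t₂g⁴ eg⁰.
Orbital CFSE = 4(-0.4) + 0(0.6) = -1.6Δ_oct = -1.6 × 28450 = -45520 cm⁻¹.
Pairing penalty: 1 pair vs 0 in the high-spin reference → 1 extra × P = 22510 cm⁻¹.
Net CFSE = -45520 + 22510 = -23010 cm⁻¹.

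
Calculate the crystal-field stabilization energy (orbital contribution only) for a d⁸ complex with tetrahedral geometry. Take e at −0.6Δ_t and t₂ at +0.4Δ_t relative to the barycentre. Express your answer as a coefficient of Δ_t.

-0.8 Δ_t

Tetrahedral splitting is small, so the complex is high-spin.
Configuration: e⁴ t₂⁴.
CFSE = 4(-0.6Δ_t) + 4(0.4Δ_t) = -2.4Δ_t + 1.6Δ_t = -0.8Δ_t.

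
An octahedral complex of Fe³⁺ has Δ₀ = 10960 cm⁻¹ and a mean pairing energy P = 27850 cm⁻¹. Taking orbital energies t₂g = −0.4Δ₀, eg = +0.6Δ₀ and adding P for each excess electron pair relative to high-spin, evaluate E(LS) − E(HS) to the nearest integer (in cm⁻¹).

Fe sits in group 8; removing 3 electrons leaves Fe³⁺ with 8 − 3 = 5 d electrons.
High-spin d⁵ fills as t₂g³ eg² with CFSE 3(−0.4) + 2(+0.6) = 0.0Δ₀ = 0 cm⁻¹.
Low-spin t₂g⁵ eg⁰ gives -2.0Δ₀ = -21920 cm⁻¹, but forming 2 extra pairs costs 2P = 55700 cm⁻¹, so E(LS) = -21920 + 55700 = 33780 cm⁻¹.
The difference is 33780 − (0) = 33780 cm⁻¹, so high-spin lies lower.

33780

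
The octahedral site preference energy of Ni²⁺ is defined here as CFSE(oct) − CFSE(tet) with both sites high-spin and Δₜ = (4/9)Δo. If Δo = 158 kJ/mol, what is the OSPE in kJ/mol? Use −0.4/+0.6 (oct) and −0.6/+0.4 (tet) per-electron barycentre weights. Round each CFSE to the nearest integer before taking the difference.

Group 10 minus oxidation state +2 gives a d⁸ configuration for Ni²⁺.
In an octahedral site d⁸ (HS) is t₂g⁶ eg², giving CFSE(oct) = -1.2Δo = -190 kJ/mol.
Tetrahedral e⁴ t₂⁴ gives -0.8Δₜ = -0.8 × (4/9) × 158 = -56 kJ/mol.
OSPE = -190 − (-56) = -134 kJ/mol.

-134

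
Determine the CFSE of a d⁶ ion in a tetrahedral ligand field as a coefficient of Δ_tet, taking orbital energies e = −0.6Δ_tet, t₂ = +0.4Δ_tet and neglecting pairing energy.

With tetrahedral geometry the complex is necessarily high-spin.
Configuration: e³ t₂³.
CFSE = 3(-0.6Δ_tet) + 3(0.4Δ_tet) = -1.8Δ_tet + 1.2Δ_tet = -0.6Δ_tet.

-0.6 Δ_tet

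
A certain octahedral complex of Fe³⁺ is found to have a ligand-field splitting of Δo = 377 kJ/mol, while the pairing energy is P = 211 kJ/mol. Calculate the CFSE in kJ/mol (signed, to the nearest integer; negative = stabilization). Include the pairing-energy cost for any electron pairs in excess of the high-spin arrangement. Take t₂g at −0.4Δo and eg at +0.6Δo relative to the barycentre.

-332

Fe³⁺: group 8, so d-count = 8 − 3 = 5.
Here Δo > P (377 > 211), so the low-spin state is favoured.
Configuration: t₂g⁵ eg⁰.
Orbital CFSE = -2.0Δo = -2.0 × 377 = -754 kJ/mol.
Excess pairs vs high-spin: 2 − 0 = 2; pairing cost = +422 kJ/mol.
Net CFSE = -754 + 422 = -332 kJ/mol.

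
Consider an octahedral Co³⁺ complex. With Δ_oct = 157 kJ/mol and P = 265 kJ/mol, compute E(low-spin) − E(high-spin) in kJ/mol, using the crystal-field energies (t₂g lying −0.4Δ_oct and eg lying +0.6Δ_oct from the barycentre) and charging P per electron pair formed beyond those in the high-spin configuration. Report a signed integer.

Co is in group 9, so Co³⁺ is d⁶ (9 − 3 = 6).
High-spin d⁶ fills as t₂g⁴ eg² with CFSE 4(−0.4) + 2(+0.6) = -0.4Δ_oct = -63 kJ/mol.
For low-spin the configuration is t₂g⁶ eg⁰: orbital energy -2.4 × 157 = -377 kJ/mol, and 2 additional pairs relative to high-spin add 530 kJ/mol, giving 153 kJ/mol.
The difference is 153 − (-63) = 216 kJ/mol, so high-spin lies lower.

216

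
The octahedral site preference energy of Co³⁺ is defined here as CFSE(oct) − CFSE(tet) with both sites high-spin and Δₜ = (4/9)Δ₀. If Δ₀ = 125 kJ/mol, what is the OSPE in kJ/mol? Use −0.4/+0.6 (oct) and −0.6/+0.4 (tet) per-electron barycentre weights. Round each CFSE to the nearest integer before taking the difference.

-17

Co is in group 9, so Co³⁺ is d⁶ (9 − 3 = 6).
In an octahedral site d⁶ (HS) is t2g^4 e_g^2, giving CFSE(oct) = -0.4Δ₀ = -50 kJ/mol.
Tetrahedral: e^3 t2^3, CFSE = 3(−0.6) + 3(+0.4) = -0.6Δₜ = -0.6 × (4/9) × 125 = -33 kJ/mol.
Subtracting, OSPE = -50 − (-33) = -17 kJ/mol.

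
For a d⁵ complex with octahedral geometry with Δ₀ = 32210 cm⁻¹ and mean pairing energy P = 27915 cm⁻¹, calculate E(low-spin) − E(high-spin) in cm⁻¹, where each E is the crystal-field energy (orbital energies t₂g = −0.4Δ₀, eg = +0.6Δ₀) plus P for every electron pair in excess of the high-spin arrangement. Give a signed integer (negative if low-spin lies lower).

High-spin: t₂g³ eg², CFSE = 0.0Δ₀ = 0 cm⁻¹.
Low-spin: t₂g⁵ eg⁰, orbital CFSE = -2.0Δ₀ = -64420 cm⁻¹; plus 2 excess pairs × P = +55830 cm⁻¹; total -8590 cm⁻¹.
The difference is -8590 − (0) = -8590 cm⁻¹, so low-spin lies lower.

-8590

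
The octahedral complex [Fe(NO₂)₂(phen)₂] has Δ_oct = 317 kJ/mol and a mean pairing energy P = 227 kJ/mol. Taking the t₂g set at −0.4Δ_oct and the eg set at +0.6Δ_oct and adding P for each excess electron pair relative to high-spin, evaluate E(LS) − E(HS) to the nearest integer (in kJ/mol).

-180

Ligand charges: 2×(-1) from NO₂⁻ and 2×(+0) from phen sum to -2; with overall charge +0, Fe is +2.
Fe is in group 8, so Fe²⁺ is d⁶ (8 − 2 = 6).
High-spin d⁶ fills as t₂g⁴ eg² with CFSE 4(−0.4) + 2(+0.6) = -0.4Δ_oct = -127 kJ/mol.
For low-spin the configuration is t₂g⁶ eg⁰: orbital energy -2.4 × 317 = -761 kJ/mol, and 2 additional pairs relative to high-spin add 454 kJ/mol, giving -307 kJ/mol.
Thus E(LS) − E(HS) = -180 kJ/mol.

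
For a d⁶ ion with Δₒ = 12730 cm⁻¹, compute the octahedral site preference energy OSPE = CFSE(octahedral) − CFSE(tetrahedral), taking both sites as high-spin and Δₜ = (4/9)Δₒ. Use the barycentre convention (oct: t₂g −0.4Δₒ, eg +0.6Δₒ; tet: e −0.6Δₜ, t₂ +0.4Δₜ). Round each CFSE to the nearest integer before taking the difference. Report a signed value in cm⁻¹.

Octahedral high-spin t₂g⁴ eg²: CFSE = -0.4 × 12730 = -5092 cm⁻¹.
Tetrahedral: e³ t₂³, CFSE = 3(−0.6) + 3(+0.4) = -0.6Δₜ = -0.6 × (4/9) × 12730 = -3395 cm⁻¹.
OSPE = CFSE(oct) − CFSE(tet) = -5092 − (-3395) = -1697 cm⁻¹.

-1697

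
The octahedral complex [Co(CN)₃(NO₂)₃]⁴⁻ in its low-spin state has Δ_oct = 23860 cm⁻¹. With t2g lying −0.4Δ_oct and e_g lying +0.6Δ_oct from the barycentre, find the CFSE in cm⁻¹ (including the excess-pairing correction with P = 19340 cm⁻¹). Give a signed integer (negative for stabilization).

-23608

Ligand charges: 3×(-1) from CN⁻ and 3×(-1) from NO₂⁻ sum to -6; with overall charge -4, Co is +2.
Co sits in group 9; removing 2 electrons leaves Co²⁺ with 9 − 2 = 7 d electrons.
The d⁷ electrons fill as t2g^6 e_g^1.
The orbital stabilization is -1.8Δ_oct = -1.8 × 23860 = -42948 cm⁻¹.
High-spin d⁷ would be t2g^5 e_g^2 with 2 pairs; low-spin has 3, so 1 excess pair costs +1P = +19340 cm⁻¹.
Net CFSE = -42948 + 19340 = -23608 cm⁻¹.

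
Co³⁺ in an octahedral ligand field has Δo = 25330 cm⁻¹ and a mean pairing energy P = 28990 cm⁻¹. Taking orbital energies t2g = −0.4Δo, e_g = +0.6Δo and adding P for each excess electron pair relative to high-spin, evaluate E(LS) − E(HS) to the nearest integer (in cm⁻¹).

Group 9 minus oxidation state +3 gives a d⁶ configuration for Co³⁺.
In the high-spin limit (t2g^4 e_g^2) the orbital term is -0.4Δo = -10132 cm⁻¹, with no excess pairing.
Low-spin: t2g^6 e_g^0, orbital CFSE = -2.4Δo = -60792 cm⁻¹; plus 2 excess pairs × P = +57980 cm⁻¹; total -2812 cm⁻¹.
E(LS) − E(HS) = -2812 − (-10132) = 7320 cm⁻¹.

7320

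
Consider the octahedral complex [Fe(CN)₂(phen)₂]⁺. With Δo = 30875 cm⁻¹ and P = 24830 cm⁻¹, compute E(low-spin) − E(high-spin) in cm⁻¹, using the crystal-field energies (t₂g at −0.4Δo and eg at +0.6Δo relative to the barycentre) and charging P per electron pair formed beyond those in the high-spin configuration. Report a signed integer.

-12090

Ligand charges: 2×(-1) from CN⁻ and 2×(+0) from phen sum to -2; with overall charge +1, Fe is +3.
Fe is in group 8, so Fe³⁺ is d⁵ (8 − 3 = 5).
High-spin d⁵ fills as t₂g³ eg² with CFSE 3(−0.4) + 2(+0.6) = 0.0Δo = 0 cm⁻¹.
For low-spin the configuration is t₂g⁵ eg⁰: orbital energy -2.0 × 30875 = -61750 cm⁻¹, and 2 additional pairs relative to high-spin add 49660 cm⁻¹, giving -12090 cm⁻¹.
E(LS) − E(HS) = -12090 − (0) = -12090 cm⁻¹.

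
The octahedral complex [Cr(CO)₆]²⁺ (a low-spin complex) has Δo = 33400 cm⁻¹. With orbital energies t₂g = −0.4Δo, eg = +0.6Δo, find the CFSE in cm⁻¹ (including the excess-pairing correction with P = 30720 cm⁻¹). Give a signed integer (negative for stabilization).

CO is neutral, so the +2 overall charge sits on Cr: oxidation state +2.
Group 6 minus oxidation state +2 gives a d⁴ configuration for Cr²⁺.
Electron filling gives t₂g⁴ eg⁰.
CFSE(orbital) = 4×(-0.4Δo) + 0×(0.6Δo) = -1.6Δo; with Δo = 33400 cm⁻¹ that is -53440 cm⁻¹.
Pairing penalty: 1 pair vs 0 in the high-spin reference → 1 extra × P = 30720 cm⁻¹.
Overall CFSE = -53440 + 30720 = -22720 cm⁻¹.

-22720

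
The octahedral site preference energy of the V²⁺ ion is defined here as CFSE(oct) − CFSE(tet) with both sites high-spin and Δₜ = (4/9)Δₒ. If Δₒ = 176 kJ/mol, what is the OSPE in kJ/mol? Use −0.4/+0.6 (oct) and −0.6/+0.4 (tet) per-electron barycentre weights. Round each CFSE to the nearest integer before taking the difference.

V²⁺: group 5, so d-count = 5 − 2 = 3.
Octahedral high-spin t₂g³ eg⁰: CFSE = -1.2 × 176 = -211 kJ/mol.
Tetrahedral: e² t₂¹, CFSE = 2(−0.6) + 1(+0.4) = -0.8Δₜ = -0.8 × (4/9) × 176 = -63 kJ/mol.
OSPE = -211 − (-63) = -148 kJ/mol.

-148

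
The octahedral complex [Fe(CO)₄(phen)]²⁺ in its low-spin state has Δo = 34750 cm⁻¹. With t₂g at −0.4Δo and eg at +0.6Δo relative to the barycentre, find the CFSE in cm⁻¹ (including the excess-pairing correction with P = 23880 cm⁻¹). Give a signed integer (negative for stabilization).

-35640

Ligand charges: 4×(+0) from CO and 1×(+0) from phen sum to +0; with overall charge +2, Fe is +2.
Group 8 minus oxidation state +2 gives a d⁶ configuration for Fe²⁺.
Configuration: t₂g⁶ eg⁰.
Orbital CFSE = 6(-0.4) + 0(0.6) = -2.4Δo = -2.4 × 34750 = -83400 cm⁻¹.
Relative to high-spin t₂g⁴ eg² (1 paired), the low-spin configuration has 2 additional pairs, contributing +2 × 23880 = +47760 cm⁻¹.
Overall CFSE = -83400 + 47760 = -35640 cm⁻¹.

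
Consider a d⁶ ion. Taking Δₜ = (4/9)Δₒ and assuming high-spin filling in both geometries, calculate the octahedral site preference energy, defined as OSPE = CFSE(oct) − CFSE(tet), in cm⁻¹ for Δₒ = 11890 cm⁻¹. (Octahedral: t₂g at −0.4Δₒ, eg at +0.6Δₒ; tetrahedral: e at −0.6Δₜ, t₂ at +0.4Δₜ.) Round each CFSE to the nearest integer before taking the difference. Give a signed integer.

-1585

In an octahedral site d⁶ (HS) is t₂g⁴ eg², giving CFSE(oct) = -0.4Δₒ = -4756 cm⁻¹.
Tetrahedral e³ t₂³ gives -0.6Δₜ = -0.6 × (4/9) × 11890 = -3171 cm⁻¹.
Subtracting, OSPE = -4756 − (-3171) = -1585 cm⁻¹.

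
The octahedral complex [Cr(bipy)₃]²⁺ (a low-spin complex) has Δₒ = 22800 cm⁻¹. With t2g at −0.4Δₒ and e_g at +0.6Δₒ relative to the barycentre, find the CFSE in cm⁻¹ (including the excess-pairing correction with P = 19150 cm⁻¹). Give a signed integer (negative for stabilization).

bipy is neutral, so the +2 overall charge sits on Cr: oxidation state +2.
Cr sits in group 6; removing 2 electrons leaves Cr²⁺ with 6 − 2 = 4 d electrons.
Configuration: t2g^4 e_g^0.
Orbital CFSE = 4(-0.4) + 0(0.6) = -1.6Δₒ = -1.6 × 22800 = -36480 cm⁻¹.
Pairing penalty: 1 pair vs 0 in the high-spin reference → 1 extra × P = 19150 cm⁻¹.
Net CFSE = -36480 + 19150 = -17330 cm⁻¹.

-17330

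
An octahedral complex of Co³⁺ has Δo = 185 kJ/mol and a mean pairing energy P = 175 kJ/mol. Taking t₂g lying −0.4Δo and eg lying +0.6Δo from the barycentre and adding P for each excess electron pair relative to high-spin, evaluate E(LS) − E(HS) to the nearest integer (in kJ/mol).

Group 9 minus oxidation state +3 gives a d⁶ configuration for Co³⁺.
High-spin: t₂g⁴ eg², CFSE = -0.4Δo = -74 kJ/mol.
For low-spin the configuration is t₂g⁶ eg⁰: orbital energy -2.4 × 185 = -444 kJ/mol, and 2 additional pairs relative to high-spin add 350 kJ/mol, giving -94 kJ/mol.
E(LS) − E(HS) = -94 − (-74) = -20 kJ/mol.

-20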